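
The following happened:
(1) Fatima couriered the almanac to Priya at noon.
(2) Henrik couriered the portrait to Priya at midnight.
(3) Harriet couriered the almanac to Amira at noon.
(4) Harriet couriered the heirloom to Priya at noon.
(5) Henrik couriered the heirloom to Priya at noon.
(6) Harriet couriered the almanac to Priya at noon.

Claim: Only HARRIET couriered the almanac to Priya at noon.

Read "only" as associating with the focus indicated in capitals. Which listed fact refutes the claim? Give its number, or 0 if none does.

The capitals mark "Harriet" as focus. So "only" rules out other agents, with the rest (thing = the almanac, recipient = Priya, setting = at noon) as background.
Fact (1) matches on thing = the almanac, recipient = Priya, setting = at noon, but has agent = Fatima instead. That refutes the claim.

1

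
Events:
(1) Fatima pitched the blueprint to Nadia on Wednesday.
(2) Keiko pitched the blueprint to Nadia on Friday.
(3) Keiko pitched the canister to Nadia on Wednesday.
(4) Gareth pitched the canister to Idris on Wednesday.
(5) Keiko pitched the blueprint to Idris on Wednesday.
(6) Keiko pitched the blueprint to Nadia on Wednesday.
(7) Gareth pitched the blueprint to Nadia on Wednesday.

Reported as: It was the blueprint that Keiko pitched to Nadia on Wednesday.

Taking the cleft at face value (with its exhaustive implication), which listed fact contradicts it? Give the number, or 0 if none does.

Focus of the cleft: "the blueprint" (the thing). Presupposed background: same agent, recipient, setting (Keiko / Nadia / on Wednesday).
The exhaustive reading says no other thing fits that background.
But fact (3) also has same agent, recipient, setting (Keiko / Nadia / on Wednesday), with thing = the canister — so the exhaustive reading fails.

3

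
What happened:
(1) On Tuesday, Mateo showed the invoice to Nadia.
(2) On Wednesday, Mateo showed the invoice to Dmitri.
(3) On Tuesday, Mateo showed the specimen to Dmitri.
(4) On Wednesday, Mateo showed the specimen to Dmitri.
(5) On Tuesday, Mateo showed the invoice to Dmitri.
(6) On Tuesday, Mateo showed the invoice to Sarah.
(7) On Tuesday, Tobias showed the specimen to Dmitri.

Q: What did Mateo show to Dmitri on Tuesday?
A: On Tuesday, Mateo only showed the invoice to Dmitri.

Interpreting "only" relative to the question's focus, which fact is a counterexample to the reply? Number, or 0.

3

The question "What did ...?" targets the thing, so in the reply the focus falls on "the invoice".
"Only" then excludes alternative things while the background — same agent, recipient, setting (Mateo / Dmitri / on Tuesday) — is held fixed.
Fact (3) keeps same agent, recipient, setting (Mateo / Dmitri / on Tuesday) but has thing = the specimen; that refutes the reply.
(Fact (1) would refute a reading with focus on the recipient — but that is not what the question asks.)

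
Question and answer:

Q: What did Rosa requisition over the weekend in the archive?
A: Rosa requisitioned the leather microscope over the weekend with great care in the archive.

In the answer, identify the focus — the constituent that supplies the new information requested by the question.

The wh-word "what" asks about the direct object.
In the answer, "Rosa", "over the weekend" and "in the archive" are given — repeated from the question.
"with great care" is also new, but it specifies the manner, which is not what the question asks about — so it is not the focus.
The constituent filling the direct object gap is "the leather microscope"; that is the focus.

the leather microscope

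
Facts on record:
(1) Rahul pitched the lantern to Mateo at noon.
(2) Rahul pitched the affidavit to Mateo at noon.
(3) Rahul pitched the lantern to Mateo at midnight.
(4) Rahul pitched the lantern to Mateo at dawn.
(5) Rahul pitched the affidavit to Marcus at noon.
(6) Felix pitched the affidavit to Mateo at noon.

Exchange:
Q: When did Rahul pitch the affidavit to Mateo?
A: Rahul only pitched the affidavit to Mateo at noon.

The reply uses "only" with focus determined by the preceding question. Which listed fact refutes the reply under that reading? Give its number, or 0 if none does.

The question "When did ...?" targets the setting, so in the reply the focus falls on "at noon".
So "only" ranges over settings; the rest (same agent, thing, recipient (Rahul / the affidavit / Mateo)) is presupposed.
No fact keeps same agent, thing, recipient (Rahul / the affidavit / Mateo) while changing the setting; every other fact differs on something backgrounded. The reply stands.
(Fact (5) would refute a reading with focus on the recipient — but that is not what the question asks.)

0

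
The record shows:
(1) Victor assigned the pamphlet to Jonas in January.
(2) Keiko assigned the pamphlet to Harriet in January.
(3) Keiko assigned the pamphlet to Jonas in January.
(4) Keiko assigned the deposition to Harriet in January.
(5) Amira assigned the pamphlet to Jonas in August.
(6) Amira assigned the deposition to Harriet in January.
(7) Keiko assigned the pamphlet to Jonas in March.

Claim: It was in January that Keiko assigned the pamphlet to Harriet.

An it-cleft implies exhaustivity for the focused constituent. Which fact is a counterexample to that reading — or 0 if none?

0

Focus of the cleft: "in January" (the setting). Presupposed background: agent = Keiko, thing = the pamphlet, recipient = Harriet.
Exhaustivity: in January is the only setting satisfying that background.
Every other fact differs from the presupposition on some backgrounded slot, so none challenges the exhaustivity.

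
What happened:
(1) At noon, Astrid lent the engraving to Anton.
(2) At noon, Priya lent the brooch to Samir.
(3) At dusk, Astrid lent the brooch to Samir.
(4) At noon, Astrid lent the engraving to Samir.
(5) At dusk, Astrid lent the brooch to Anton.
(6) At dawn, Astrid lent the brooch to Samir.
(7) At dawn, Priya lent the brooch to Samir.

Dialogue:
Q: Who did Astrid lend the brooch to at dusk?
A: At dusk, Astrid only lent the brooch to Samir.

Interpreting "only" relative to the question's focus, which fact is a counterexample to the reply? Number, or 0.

Answering "Who did ... to ...?" puts focus on the recipient — here, "Samir".
"Only" then excludes alternative recipients while the background — agent = Astrid, thing = the brooch, setting = at dusk — is held fixed.
Fact (5) shares the background with a different recipient (Anton) — counterexample.
(Fact (6) would refute a reading with focus on the setting — but that is not what the question asks.)

5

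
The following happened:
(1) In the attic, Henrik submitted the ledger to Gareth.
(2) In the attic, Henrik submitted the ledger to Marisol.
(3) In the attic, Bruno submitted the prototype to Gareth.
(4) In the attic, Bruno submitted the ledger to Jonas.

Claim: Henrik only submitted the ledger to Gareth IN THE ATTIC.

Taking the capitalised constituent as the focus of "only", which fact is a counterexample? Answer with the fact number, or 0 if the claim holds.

0

The capitals mark "in the attic" as focus. So "only" rules out other settings, with the rest (agent = Henrik, thing = the ledger, recipient = Gareth) as background.
Every other fact changes something in the background, not just the setting. Nothing refutes the claim.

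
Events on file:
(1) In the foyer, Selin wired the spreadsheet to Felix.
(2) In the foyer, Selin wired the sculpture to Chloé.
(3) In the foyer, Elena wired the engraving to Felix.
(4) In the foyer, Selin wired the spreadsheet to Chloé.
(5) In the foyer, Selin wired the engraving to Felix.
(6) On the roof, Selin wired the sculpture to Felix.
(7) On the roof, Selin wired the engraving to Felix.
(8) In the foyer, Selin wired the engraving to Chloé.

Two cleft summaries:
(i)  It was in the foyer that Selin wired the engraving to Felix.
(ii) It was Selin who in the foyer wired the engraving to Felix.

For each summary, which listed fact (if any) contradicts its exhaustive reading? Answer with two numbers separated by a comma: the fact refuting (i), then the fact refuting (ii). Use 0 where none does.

7, 3

(i): focus "in the foyer". Looking for Selin as agent and the engraving as thing and Felix as recipient with some other setting — fact (7) has on the roof there. Refuted.
(ii): focus "Selin". Looking for the engraving as thing and Felix as recipient and in the foyer as setting with some other agent — fact (3) has Elena there. Refuted.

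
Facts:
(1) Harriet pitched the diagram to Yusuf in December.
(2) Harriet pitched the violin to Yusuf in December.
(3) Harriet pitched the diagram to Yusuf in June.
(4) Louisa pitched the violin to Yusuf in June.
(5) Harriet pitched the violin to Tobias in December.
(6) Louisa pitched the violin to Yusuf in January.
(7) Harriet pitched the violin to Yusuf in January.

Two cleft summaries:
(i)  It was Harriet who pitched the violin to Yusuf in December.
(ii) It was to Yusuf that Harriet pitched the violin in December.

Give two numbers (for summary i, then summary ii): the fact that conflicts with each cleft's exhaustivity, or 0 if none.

0, 5

Summary (i) focuses "Harriet" (the agent); background thing = the violin, recipient = Yusuf, setting = in December. No fact matches that background with a different agent, so 0.
Summary (ii) focuses "Yusuf" (the recipient); background agent = Harriet, thing = the violin, setting = in December. Fact (5) matches that background with recipient = Tobias — refutes (ii).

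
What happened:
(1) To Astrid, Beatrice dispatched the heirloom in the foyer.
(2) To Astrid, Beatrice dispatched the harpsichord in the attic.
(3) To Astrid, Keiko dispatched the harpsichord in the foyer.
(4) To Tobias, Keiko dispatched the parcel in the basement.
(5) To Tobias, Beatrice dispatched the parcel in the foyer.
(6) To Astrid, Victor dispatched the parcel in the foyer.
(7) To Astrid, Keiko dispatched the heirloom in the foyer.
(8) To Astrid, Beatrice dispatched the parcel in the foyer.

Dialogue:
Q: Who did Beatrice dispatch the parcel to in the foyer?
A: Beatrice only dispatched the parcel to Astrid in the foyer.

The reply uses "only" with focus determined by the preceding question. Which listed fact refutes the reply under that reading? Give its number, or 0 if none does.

Answering "Who did ... to ...?" puts focus on the recipient — here, "Astrid".
So "only" ranges over recipients; the rest (same agent, thing, setting (Beatrice / the parcel / in the foyer)) is presupposed.
Fact (5) keeps same agent, thing, setting (Beatrice / the parcel / in the foyer) but has recipient = Tobias; that refutes the reply.
(Fact (1) would refute a reading with focus on the thing — but that is not what the question asks.)

5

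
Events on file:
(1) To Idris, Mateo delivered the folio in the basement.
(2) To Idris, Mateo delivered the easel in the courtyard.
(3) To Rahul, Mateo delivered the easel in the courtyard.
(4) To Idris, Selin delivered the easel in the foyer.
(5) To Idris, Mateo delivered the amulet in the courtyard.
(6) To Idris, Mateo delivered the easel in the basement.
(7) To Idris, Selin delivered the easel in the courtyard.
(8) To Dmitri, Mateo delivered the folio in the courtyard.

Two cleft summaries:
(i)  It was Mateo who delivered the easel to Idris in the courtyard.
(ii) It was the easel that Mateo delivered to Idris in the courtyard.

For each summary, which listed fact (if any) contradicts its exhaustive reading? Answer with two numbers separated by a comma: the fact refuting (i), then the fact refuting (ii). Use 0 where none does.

Summary (i) focuses "Mateo" (the agent); background the easel as thing and Idris as recipient and in the courtyard as setting. Fact (7) matches that background with agent = Selin — refutes (i).
Summary (ii) focuses "the easel" (the thing); background Mateo as agent and Idris as recipient and in the courtyard as setting. Fact (5) matches that background with thing = the amulet — refutes (ii).

7, 5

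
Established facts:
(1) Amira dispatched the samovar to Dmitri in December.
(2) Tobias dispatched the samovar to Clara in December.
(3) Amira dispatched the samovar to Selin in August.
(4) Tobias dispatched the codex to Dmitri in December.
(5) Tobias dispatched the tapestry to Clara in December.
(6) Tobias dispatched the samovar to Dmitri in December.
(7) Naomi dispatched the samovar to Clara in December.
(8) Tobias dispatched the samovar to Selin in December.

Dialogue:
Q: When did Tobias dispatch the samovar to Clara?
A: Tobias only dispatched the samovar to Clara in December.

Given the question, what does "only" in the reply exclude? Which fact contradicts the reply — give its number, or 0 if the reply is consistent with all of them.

0

The question "When did ...?" targets the setting, so in the reply the focus falls on "in December".
So "only" ranges over settings; the rest (agent = Tobias, thing = the samovar, recipient = Clara) is presupposed.
No listed fact shares that background with another setting. Nothing contradicts the reply.
(Fact (6) would refute a reading with focus on the recipient — but that is not what the question asks.)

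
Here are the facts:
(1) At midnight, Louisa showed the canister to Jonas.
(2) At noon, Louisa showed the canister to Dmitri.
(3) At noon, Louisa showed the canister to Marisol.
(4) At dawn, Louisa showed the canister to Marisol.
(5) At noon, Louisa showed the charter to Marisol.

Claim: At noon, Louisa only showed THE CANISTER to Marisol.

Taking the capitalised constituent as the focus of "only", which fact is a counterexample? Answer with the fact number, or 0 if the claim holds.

Focus (in capitals) is "the canister" — the thing. "Only" excludes alternative things while holding fixed Louisa as agent and Marisol as recipient and at noon as setting.
Fact (5) matches on Louisa as agent and Marisol as recipient and at noon as setting, but has thing = the charter instead. That refutes the claim.

5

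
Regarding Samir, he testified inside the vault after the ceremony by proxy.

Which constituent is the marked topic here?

The construction explicitly marks "Samir" as what the sentence is about — the topic.
The remainder of the clause is the comment (what is said about the topic).

Samir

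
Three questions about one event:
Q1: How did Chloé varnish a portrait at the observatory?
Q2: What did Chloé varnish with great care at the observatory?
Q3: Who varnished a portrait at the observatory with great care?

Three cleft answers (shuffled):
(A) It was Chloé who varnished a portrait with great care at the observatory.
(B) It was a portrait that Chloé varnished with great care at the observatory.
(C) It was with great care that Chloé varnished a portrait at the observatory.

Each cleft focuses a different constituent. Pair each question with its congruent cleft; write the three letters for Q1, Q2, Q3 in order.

Q1 asks about the manner; cleft (C) focuses "with great care", which is the manner — so Q1 → C.
Q2 asks about the direct object; cleft (B) focuses "a portrait", which is the direct object — so Q2 → B.
Q3 asks about the subject (agent); cleft (A) focuses "Chloé", which is the subject (agent) — so Q3 → A.
Mapping: Q1→C, Q2→B, Q3→A.

CBA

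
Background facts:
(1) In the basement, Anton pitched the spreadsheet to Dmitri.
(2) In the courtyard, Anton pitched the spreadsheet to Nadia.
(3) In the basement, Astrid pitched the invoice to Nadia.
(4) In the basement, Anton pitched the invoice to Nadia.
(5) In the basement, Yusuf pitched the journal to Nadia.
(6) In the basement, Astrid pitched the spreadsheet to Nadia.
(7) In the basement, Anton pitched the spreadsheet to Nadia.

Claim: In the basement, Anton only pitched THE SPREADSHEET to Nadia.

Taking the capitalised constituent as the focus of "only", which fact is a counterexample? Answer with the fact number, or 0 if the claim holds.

The capitals mark "the spreadsheet" as focus. So "only" rules out other things, with the rest (Anton as agent and Nadia as recipient and in the basement as setting) as background.
Fact (4) matches on Anton as agent and Nadia as recipient and in the basement as setting, but has thing = the invoice instead. That refutes the claim.

4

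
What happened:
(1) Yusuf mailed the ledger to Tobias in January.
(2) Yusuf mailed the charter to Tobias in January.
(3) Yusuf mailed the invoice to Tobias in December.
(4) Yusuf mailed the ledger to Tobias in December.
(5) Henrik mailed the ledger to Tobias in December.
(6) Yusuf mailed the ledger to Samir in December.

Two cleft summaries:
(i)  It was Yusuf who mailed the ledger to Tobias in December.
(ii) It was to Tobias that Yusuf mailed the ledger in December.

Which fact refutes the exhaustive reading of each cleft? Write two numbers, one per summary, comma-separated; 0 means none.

(i): focus "Yusuf". Looking for the ledger as thing and Tobias as recipient and in December as setting with some other agent — fact (5) has Henrik there. Refuted.
(ii): focus "Tobias". Looking for Yusuf as agent and the ledger as thing and in December as setting with some other recipient — fact (6) has Samir there. Refuted.

5, 6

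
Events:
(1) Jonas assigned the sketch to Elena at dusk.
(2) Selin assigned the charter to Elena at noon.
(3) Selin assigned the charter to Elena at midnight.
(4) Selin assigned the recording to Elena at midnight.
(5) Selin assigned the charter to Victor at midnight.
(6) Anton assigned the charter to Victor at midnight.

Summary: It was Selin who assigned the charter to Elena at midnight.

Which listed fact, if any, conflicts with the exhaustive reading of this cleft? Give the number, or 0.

The cleft puts "Selin" in focus and presupposes the open proposition with the charter as thing and Elena as recipient and at midnight as setting.
The exhaustive reading says no other agent fits that background.
Every other fact differs from the presupposition on some backgrounded slot, so none challenges the exhaustivity.

0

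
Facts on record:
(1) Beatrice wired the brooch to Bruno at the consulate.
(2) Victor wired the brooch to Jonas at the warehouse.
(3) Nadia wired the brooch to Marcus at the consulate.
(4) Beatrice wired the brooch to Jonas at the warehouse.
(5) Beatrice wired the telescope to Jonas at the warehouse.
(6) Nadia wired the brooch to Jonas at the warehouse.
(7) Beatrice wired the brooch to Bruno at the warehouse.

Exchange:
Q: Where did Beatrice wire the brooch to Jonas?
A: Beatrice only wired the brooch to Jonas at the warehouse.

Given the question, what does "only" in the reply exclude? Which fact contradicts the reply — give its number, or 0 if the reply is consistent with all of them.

The question "Where did ...?" targets the setting, so in the reply the focus falls on "at the warehouse".
"Only" then excludes alternative settings while the background — agent = Beatrice, thing = the brooch, recipient = Jonas — is held fixed.
No listed fact shares that background with another setting. Nothing contradicts the reply.
(Fact (7) would refute a reading with focus on the recipient — but that is not what the question asks.)

0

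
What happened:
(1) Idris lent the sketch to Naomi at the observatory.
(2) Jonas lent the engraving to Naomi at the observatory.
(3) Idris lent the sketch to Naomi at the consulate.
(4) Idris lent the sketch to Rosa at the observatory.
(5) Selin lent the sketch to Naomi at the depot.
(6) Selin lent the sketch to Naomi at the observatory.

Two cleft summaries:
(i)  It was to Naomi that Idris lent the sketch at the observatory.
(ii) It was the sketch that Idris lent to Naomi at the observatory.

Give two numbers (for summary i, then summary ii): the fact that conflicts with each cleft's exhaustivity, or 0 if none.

(i): focus "Naomi". Looking for agent = Idris, thing = the sketch, setting = at the observatory with some other recipient — fact (4) has Rosa there. Refuted.
(ii): focus "the sketch". No fact shares agent = Idris, recipient = Naomi, setting = at the observatory with a different thing. 0.

4, 0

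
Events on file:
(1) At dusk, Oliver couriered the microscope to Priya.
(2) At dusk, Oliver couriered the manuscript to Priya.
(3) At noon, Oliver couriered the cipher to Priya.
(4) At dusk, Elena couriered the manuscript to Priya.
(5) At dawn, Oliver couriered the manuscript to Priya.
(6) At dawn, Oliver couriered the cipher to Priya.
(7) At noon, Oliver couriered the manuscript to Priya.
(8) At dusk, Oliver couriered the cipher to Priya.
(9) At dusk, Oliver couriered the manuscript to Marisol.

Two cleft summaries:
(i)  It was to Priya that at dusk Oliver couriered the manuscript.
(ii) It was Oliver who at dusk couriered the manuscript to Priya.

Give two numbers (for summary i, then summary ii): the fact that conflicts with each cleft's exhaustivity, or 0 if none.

(i): focus "Priya". Looking for Oliver as agent and the manuscript as thing and at dusk as setting with some other recipient — fact (9) has Marisol there. Refuted.
(ii): focus "Oliver". Looking for the manuscript as thing and Priya as recipient and at dusk as setting with some other agent — fact (4) has Elena there. Refuted.

9, 4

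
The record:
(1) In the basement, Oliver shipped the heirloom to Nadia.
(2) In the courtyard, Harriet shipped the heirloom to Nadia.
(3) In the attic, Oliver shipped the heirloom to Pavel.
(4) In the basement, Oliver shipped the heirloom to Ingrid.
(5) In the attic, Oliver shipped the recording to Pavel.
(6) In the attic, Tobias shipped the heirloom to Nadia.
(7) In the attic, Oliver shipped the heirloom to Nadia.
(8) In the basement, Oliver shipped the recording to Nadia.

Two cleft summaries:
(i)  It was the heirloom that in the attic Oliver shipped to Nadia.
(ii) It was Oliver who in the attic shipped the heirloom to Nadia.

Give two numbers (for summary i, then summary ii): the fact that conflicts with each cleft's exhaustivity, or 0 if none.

0, 6

Summary (i) focuses "the heirloom" (the thing); background agent = Oliver, recipient = Nadia, setting = in the attic. No fact matches that background with a different thing, so 0.
Summary (ii) focuses "Oliver" (the agent); background thing = the heirloom, recipient = Nadia, setting = in the attic. Fact (6) matches that background with agent = Tobias — refutes (ii).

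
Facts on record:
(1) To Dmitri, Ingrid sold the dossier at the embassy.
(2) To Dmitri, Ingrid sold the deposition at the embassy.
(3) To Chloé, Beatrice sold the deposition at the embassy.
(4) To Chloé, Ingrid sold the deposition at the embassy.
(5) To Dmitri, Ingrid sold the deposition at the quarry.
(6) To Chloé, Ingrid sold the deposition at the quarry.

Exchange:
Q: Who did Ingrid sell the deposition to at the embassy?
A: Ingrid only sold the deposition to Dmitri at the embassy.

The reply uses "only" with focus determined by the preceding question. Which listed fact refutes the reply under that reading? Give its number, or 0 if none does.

Answering "Who did ... to ...?" puts focus on the recipient — here, "Dmitri".
So "only" ranges over recipients; the rest (same agent, thing, setting (Ingrid / the deposition / at the embassy)) is presupposed.
Fact (4) keeps same agent, thing, setting (Ingrid / the deposition / at the embassy) but has recipient = Chloé; that refutes the reply.
(Fact (1) would refute a reading with focus on the thing — but that is not what the question asks.)

4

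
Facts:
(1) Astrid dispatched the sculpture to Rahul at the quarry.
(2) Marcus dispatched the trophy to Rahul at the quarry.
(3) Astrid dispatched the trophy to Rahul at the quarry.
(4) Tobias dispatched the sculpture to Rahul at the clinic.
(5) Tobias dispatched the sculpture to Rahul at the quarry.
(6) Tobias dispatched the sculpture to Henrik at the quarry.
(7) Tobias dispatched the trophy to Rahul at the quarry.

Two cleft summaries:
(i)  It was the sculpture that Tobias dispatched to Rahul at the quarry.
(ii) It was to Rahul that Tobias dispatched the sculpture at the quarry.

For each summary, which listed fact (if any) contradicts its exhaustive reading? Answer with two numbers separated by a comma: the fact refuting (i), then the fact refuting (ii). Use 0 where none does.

Summary (i) focuses "the sculpture" (the thing); background agent = Tobias, recipient = Rahul, setting = at the quarry. Fact (7) matches that background with thing = the trophy — refutes (i).
Summary (ii) focuses "Rahul" (the recipient); background agent = Tobias, thing = the sculpture, setting = at the quarry. Fact (6) matches that background with recipient = Henrik — refutes (ii).

7, 6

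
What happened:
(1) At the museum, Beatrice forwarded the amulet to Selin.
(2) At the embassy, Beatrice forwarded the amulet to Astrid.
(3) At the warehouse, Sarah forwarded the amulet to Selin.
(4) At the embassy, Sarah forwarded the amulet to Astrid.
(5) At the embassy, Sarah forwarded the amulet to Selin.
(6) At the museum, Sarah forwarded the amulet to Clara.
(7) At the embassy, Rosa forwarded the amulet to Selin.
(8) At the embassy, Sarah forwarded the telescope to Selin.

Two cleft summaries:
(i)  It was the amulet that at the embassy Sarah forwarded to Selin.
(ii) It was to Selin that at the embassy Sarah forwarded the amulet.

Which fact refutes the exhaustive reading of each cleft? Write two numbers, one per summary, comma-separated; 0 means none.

8, 4

Summary (i) focuses "the amulet" (the thing); background agent = Sarah, recipient = Selin, setting = at the embassy. Fact (8) matches that background with thing = the telescope — refutes (i).
Summary (ii) focuses "Selin" (the recipient); background agent = Sarah, thing = the amulet, setting = at the embassy. Fact (4) matches that background with recipient = Astrid — refutes (ii).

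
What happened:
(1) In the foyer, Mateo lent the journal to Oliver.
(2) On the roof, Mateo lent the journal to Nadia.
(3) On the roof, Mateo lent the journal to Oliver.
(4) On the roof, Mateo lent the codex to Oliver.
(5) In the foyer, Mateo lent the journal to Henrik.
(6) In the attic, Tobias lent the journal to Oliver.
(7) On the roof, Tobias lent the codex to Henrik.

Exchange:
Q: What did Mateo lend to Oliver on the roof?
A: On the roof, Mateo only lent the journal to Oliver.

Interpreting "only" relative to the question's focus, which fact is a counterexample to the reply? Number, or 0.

4

The question "What did ...?" targets the thing, so in the reply the focus falls on "the journal".
So "only" ranges over things; the rest (Mateo as agent and Oliver as recipient and on the roof as setting) is presupposed.
Fact (4) keeps Mateo as agent and Oliver as recipient and on the roof as setting but has thing = the codex; that refutes the reply.
(Fact (2) would refute a reading with focus on the recipient — but that is not what the question asks.)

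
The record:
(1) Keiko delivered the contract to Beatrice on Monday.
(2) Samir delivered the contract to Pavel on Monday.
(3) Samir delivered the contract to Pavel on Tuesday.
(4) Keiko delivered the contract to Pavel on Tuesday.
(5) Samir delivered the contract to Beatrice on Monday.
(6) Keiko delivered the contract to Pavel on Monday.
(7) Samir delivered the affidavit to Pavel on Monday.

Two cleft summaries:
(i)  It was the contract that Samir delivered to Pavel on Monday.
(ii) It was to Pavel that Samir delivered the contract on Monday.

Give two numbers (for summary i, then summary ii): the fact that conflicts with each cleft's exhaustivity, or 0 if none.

Summary (i) focuses "the contract" (the thing); background same agent, recipient, setting (Samir / Pavel / on Monday). Fact (7) matches that background with thing = the affidavit — refutes (i).
Summary (ii) focuses "Pavel" (the recipient); background same agent, thing, setting (Samir / the contract / on Monday). Fact (5) matches that background with recipient = Beatrice — refutes (ii).

7, 5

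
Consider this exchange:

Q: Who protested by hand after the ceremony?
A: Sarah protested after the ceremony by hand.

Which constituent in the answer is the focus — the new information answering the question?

The wh-word "who" asks about the subject (agent).
In the answer, "after the ceremony" and "by hand" are given — repeated from the question.
The constituent filling the subject (agent) gap is "Sarah"; that is the focus and would carry nuclear stress.

Sarah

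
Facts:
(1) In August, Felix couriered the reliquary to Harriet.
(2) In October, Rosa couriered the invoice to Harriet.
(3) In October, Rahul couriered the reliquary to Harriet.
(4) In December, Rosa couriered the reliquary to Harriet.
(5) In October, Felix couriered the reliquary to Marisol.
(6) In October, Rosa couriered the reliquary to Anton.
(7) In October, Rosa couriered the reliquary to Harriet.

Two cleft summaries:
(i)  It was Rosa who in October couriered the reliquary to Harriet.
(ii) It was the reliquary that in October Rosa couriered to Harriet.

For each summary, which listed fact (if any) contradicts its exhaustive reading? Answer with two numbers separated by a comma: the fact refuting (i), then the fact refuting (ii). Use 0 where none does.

3, 2

Summary (i) focuses "Rosa" (the agent); background thing = the reliquary, recipient = Harriet, setting = in October. Fact (3) matches that background with agent = Rahul — refutes (i).
Summary (ii) focuses "the reliquary" (the thing); background agent = Rosa, recipient = Harriet, setting = in October. Fact (2) matches that background with thing = the invoice — refutes (ii).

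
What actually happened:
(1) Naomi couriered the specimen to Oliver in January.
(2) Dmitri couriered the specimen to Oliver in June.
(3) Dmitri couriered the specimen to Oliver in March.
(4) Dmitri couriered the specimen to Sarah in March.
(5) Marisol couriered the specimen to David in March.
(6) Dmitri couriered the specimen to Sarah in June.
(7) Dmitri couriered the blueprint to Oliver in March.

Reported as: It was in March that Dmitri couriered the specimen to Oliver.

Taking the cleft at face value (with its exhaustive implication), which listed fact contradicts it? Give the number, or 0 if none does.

The cleft puts "in March" in focus and presupposes the open proposition with same agent, thing, recipient (Dmitri / the specimen / Oliver).
Exhaustivity: in March is the only setting satisfying that background.
But fact (2) also has same agent, thing, recipient (Dmitri / the specimen / Oliver), with setting = in June — so the exhaustive reading fails.

2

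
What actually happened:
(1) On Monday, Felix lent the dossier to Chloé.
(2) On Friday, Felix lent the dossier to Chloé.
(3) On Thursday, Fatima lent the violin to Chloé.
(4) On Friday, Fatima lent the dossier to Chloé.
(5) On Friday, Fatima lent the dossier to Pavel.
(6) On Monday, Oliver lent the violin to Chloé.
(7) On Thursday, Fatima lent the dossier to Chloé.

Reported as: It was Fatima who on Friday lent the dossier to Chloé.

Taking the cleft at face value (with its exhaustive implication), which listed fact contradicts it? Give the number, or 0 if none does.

2

Focus of the cleft: "Fatima" (the agent). Presupposed background: the dossier as thing and Chloé as recipient and on Friday as setting.
The exhaustive reading says no other agent fits that background.
Fact (2) shares the background but with agent = Felix; exhaustivity is violated.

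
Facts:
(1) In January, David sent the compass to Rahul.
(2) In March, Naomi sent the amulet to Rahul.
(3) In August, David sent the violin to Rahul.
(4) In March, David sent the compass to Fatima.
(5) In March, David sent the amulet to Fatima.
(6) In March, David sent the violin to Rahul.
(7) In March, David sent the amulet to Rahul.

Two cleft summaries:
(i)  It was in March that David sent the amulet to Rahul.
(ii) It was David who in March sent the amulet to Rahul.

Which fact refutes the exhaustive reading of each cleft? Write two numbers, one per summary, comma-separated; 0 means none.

Summary (i) focuses "in March" (the setting); background agent = David, thing = the amulet, recipient = Rahul. No fact matches that background with a different setting, so 0.
Summary (ii) focuses "David" (the agent); background thing = the amulet, recipient = Rahul, setting = in March. Fact (2) matches that background with agent = Naomi — refutes (ii).

0, 2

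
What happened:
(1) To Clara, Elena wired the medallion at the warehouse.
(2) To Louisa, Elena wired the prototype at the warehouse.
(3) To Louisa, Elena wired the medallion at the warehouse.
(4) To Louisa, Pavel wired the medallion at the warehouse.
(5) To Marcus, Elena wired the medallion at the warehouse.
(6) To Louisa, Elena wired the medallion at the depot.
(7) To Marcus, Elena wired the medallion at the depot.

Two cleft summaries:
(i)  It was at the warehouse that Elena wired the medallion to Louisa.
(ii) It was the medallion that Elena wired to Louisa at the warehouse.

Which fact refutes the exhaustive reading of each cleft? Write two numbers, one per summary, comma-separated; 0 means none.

6, 2

(i): focus "at the warehouse". Looking for same agent, thing, recipient (Elena / the medallion / Louisa) with some other setting — fact (6) has at the depot there. Refuted.
(ii): focus "the medallion". Looking for same agent, recipient, setting (Elena / Louisa / at the warehouse) with some other thing — fact (2) has the prototype there. Refuted.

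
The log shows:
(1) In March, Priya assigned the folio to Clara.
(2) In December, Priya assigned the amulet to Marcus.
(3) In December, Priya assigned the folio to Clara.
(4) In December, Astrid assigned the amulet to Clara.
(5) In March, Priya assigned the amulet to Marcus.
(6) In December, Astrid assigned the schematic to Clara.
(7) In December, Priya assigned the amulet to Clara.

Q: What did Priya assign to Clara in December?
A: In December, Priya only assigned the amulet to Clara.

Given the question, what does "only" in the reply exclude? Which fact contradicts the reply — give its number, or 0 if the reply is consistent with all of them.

The question "What did ...?" targets the thing, so in the reply the focus falls on "the amulet".
"Only" then excludes alternative things while the background — same agent, recipient, setting (Priya / Clara / in December) — is held fixed.
Fact (3) shares the background with a different thing (the folio) — counterexample.
(Fact (2) would refute a reading with focus on the recipient — but that is not what the question asks.)

3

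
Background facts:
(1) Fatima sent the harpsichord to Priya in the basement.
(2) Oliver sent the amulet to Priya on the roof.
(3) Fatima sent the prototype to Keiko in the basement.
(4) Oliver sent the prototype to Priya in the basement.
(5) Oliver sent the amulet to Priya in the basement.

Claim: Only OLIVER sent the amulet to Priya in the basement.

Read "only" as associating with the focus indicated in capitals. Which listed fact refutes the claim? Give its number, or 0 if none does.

0

The capitals mark "Oliver" as focus. So "only" rules out other agents, with the rest (thing = the amulet, recipient = Priya, setting = in the basement) as background.
Every other fact changes something in the background, not just the agent. Nothing refutes the claim.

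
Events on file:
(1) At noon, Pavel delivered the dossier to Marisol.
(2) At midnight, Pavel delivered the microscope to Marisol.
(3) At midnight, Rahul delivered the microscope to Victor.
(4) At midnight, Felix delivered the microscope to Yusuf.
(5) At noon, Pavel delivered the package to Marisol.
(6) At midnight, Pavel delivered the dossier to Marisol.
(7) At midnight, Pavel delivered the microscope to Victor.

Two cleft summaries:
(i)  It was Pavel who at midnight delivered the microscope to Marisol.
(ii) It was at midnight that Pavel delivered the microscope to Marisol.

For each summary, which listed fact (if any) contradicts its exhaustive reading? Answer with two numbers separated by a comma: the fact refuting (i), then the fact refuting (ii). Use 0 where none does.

0, 0

(i): focus "Pavel". No fact shares the microscope as thing and Marisol as recipient and at midnight as setting with a different agent. 0.
(ii): focus "at midnight". No fact shares Pavel as agent and the microscope as thing and Marisol as recipient with a different setting. 0.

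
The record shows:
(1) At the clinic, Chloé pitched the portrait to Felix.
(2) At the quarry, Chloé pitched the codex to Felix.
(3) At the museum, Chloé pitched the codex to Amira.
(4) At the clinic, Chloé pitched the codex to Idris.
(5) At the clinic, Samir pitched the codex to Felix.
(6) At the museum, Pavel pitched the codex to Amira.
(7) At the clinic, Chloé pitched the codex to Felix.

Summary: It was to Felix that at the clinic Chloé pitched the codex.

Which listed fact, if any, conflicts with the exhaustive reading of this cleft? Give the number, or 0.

4

The cleft puts "Felix" in focus and presupposes the open proposition with same agent, thing, setting (Chloé / the codex / at the clinic).
Exhaustivity: Felix is the only recipient satisfying that background.
Fact (4) shares the background but with recipient = Idris; exhaustivity is violated.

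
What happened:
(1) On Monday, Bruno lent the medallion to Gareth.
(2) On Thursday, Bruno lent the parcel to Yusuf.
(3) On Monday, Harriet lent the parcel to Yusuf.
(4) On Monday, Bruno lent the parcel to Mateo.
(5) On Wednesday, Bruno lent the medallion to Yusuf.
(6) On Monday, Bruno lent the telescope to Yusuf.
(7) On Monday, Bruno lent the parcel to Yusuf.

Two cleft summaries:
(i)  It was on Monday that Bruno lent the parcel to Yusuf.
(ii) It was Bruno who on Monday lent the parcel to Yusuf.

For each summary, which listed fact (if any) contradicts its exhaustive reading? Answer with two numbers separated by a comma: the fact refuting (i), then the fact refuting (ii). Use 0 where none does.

Summary (i) focuses "on Monday" (the setting); background same agent, thing, recipient (Bruno / the parcel / Yusuf). Fact (2) matches that background with setting = on Thursday — refutes (i).
Summary (ii) focuses "Bruno" (the agent); background same thing, recipient, setting (the parcel / Yusuf / on Monday). Fact (3) matches that background with agent = Harriet — refutes (ii).

2, 3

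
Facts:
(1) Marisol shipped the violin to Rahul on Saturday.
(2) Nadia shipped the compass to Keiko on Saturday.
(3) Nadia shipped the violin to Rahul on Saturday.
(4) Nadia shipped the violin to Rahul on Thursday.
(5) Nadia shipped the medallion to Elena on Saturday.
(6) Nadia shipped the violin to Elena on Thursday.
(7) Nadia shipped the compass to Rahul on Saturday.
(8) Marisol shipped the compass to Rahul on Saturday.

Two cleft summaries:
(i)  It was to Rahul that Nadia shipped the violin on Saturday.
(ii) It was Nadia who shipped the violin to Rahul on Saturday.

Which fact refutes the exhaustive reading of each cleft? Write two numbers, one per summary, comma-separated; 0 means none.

Summary (i) focuses "Rahul" (the recipient); background agent = Nadia, thing = the violin, setting = on Saturday. No fact matches that background with a different recipient, so 0.
Summary (ii) focuses "Nadia" (the agent); background thing = the violin, recipient = Rahul, setting = on Saturday. Fact (1) matches that background with agent = Marisol — refutes (ii).

0, 1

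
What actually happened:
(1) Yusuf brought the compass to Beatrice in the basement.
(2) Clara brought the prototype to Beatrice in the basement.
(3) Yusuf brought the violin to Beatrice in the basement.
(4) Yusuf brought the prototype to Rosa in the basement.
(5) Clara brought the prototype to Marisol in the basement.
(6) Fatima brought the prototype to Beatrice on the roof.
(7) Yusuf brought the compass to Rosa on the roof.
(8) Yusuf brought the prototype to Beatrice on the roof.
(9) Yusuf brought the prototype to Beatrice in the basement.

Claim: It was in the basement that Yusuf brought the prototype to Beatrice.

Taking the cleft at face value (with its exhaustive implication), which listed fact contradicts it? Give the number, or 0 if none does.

8

Focus of the cleft: "in the basement" (the setting). Presupposed background: Yusuf as agent and the prototype as thing and Beatrice as recipient.
The exhaustive reading says no other setting fits that background.
Fact (8) shares the background but with setting = on the roof; exhaustivity is violated.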